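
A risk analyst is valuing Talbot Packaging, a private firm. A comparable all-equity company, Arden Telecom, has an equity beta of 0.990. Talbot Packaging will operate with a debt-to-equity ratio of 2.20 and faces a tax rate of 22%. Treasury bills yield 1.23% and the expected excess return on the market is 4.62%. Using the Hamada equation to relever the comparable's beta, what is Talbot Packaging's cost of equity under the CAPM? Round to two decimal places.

β_L = β_U × [1 + (1 − t)(D/E)] = 0.990 × [1 + (1 − 0.22) × 2.20]
    = 0.990 × [1 + 0.78 × 2.20] = 0.990 × 2.7160 = 2.6888
E(R) = R_f + β_L × MRP = 1.23% + 2.6888 × 4.62% = 13.65%

13.65%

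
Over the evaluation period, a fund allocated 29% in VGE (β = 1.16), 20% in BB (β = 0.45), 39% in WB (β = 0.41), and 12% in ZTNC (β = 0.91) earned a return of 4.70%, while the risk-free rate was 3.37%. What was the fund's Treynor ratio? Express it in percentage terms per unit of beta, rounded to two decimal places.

1.91%

β_P = 0.29×1.16 + 0.20×0.45 + 0.39×0.41 + 0.12×0.91 = 0.6955
Treynor = (R_P − R_f) / β_P = (4.70% − 3.37%) / 0.6955 = 1.33% / 0.6955 = 1.91%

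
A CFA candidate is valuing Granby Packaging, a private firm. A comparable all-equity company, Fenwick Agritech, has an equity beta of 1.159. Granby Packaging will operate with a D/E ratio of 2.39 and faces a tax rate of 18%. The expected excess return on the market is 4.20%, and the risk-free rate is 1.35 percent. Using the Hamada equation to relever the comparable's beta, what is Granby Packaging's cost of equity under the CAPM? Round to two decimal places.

15.76%

β_L = β_U × [1 + (1 − t)(D/E)] = 1.159 × [1 + (1 − 0.18) × 2.39]
    = 1.159 × [1 + 0.82 × 2.39] = 1.159 × 2.9598 = 3.4304
E(R) = R_f + β_L × MRP = 1.35% + 3.4304 × 4.20% = 15.76%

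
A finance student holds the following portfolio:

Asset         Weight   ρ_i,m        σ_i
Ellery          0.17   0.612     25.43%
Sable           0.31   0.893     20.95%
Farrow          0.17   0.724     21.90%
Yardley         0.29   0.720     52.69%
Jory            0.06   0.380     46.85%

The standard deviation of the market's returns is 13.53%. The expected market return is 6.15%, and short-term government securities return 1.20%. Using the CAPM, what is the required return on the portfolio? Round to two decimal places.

9.69%

β_Ellery = 0.612 × 25.43% / 13.53% = 1.1503
β_Sable = 0.893 × 20.95% / 13.53% = 1.3827
β_Farrow = 0.724 × 21.90% / 13.53% = 1.1719
β_Yardley = 0.720 × 52.69% / 13.53% = 2.8039
β_Jory = 0.380 × 46.85% / 13.53% = 1.3158
β_P = Σ w_i β_i = 0.17×1.1503 + 0.31×1.3827 + 0.17×1.1719 + 0.29×2.8039 + 0.06×1.3158 = 1.7155
MRP = 6.15% − 1.20% = 4.95%
E(R_P) = R_f + β_P × MRP = 1.20% + 1.7155 × 4.95% = 9.69%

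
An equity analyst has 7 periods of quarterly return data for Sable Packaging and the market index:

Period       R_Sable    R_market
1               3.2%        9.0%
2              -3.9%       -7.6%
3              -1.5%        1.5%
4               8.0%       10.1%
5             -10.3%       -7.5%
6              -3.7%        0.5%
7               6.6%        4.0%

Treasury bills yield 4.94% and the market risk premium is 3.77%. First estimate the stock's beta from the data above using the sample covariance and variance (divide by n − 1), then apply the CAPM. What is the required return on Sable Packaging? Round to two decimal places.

7.96%

Mean R_i = (3.2 − 3.9 − 1.5 + 8.0 − 10.3 − 3.7 + 6.6) / 7 = -0.2286%
Mean R_m = (9.0 − 7.6 + 1.5 + 10.1 − 7.5 + 0.5 + 4.0) / 7 = 1.4286%
Σ(R_i − R̄_i)(R_m − R̄_m) = 241.0757  ⇒  Cov = 241.0757 / 6 = 40.1793
Σ(R_m − R̄_m)² = 301.2343  ⇒  Var(R_m) = 301.2343 / 6 = 50.2057
β = Cov / Var(R_m) = 40.1793 / 50.2057 = 0.8003
E(R) = R_f + β × MRP = 4.94% + 0.8003 × 3.77% = 7.96%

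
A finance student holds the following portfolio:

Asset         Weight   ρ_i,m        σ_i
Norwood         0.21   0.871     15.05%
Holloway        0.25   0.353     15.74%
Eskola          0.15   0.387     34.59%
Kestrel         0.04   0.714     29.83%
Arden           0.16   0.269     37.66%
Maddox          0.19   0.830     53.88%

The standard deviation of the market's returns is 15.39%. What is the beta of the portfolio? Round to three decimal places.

1.112

β_Norwood = 0.871 × 15.05% / 15.39% = 0.8518
β_Holloway = 0.353 × 15.74% / 15.39% = 0.3610
β_Eskola = 0.387 × 34.59% / 15.39% = 0.8698
β_Kestrel = 0.714 × 29.83% / 15.39% = 1.3839
β_Arden = 0.269 × 37.66% / 15.39% = 0.6583
β_Maddox = 0.830 × 53.88% / 15.39% = 2.9058
β_P = Σ w_i β_i = 0.21×0.8518 + 0.25×0.3610 + 0.15×0.8698 + 0.04×1.3839 + 0.16×0.6583 + 0.19×2.9058 = 1.1124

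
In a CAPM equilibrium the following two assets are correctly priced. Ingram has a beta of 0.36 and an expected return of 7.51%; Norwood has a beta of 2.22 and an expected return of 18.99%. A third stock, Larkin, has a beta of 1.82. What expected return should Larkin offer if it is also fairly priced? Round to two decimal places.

16.52%

MRP (SML slope) = (18.99% − 7.51%) / (2.22 − 0.36) = 11.48% / 1.86 = 6.1720%
R_f (intercept) = 7.51% − 0.36 × 6.1720% = 5.2881%
E(R_Larkin) = R_f + β × MRP = 5.2881% + 1.82 × 6.1720% = 16.52%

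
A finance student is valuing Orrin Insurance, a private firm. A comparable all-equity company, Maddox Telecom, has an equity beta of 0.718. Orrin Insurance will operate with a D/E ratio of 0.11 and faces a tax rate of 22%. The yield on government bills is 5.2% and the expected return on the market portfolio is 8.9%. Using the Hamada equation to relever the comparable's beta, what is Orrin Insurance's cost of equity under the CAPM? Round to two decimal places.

β_L = β_U × [1 + (1 − t)(D/E)] = 0.718 × [1 + (1 − 0.22) × 0.11]
    = 0.718 × [1 + 0.78 × 0.11] = 0.718 × 1.0858 = 0.7796
MRP = 8.9% − 5.2% = 3.70%
E(R) = R_f + β_L × MRP = 5.2% + 0.7796 × 3.7% = 8.08%

8.08%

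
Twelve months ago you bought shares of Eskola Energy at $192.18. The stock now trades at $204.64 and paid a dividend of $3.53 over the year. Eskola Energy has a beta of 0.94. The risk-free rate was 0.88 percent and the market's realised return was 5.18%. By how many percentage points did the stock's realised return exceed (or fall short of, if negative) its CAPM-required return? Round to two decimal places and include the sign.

+3.40%

Realised HPR = (P1 + D1 − P0) / P0 = (204.64 + 3.53 − 192.18) / 192.18 = 15.99 / 192.18 = 8.3203%
MRP = 5.18% − 0.88% = 4.30%
CAPM required = R_f + β·MRP = 0.88% + 0.94 × 4.30% = 4.9220%
α = realised − required = 8.3203% − 4.9220% = +3.40%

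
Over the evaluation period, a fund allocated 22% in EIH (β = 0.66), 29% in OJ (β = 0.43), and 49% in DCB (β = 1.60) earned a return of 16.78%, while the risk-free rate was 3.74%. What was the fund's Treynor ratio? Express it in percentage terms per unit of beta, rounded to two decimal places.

12.37%

β_P = 0.22×0.66 + 0.29×0.43 + 0.49×1.60 = 1.0539
Treynor = (R_P − R_f) / β_P = (16.78% − 3.74%) / 1.0539 = 13.04% / 1.0539 = 12.37%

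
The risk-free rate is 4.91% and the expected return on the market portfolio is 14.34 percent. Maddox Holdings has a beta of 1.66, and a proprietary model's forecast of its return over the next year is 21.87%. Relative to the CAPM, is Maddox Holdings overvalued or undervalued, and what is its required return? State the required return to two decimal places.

MRP = 14.34% − 4.91% = 9.43%
Required return = R_f + β·MRP = 4.91% + 1.66 × 9.43% = 20.56%
Forecast 21.87% > required 20.56% → the stock plots above the SML → undervalued.

Undervalued; required return 20.56%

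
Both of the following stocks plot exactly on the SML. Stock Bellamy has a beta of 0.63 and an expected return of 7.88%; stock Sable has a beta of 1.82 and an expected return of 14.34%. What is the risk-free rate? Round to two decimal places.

Both satisfy E(R) = R_f + β·MRP, so the slope of the SML is
MRP = (14.34% − 7.88%) / (1.82 − 0.63) = 6.46% / 1.19 = 5.4286%
R_f = E(R_Bellamy) − β_Bellamy·MRP = 7.88% − 0.63 × 5.4286% = 4.4600%

4.46%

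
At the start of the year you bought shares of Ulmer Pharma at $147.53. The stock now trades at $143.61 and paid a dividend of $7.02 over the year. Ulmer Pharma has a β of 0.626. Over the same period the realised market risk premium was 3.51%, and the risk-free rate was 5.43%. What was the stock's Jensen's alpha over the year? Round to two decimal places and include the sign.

-5.53%

Realised HPR = (P1 + D1 − P0) / P0 = (143.61 + 7.02 − 147.53) / 147.53 = 3.10 / 147.53 = 2.1013%
CAPM required = R_f + β·MRP = 5.43% + 0.626 × 3.51% = 7.62726%
α = realised − required = 2.1013% − 7.62726% = -5.53%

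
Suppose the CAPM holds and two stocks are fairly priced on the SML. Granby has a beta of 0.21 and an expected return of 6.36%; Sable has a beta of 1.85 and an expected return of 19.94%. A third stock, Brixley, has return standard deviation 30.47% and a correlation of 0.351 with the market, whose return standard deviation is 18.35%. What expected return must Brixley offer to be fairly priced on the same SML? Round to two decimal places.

9.45%

MRP = (19.94% − 6.36%) / (1.85 − 0.21) = 8.2805%
R_f = 6.36% − 0.21 × 8.2805% = 4.6211%
β_Brixley = ρ·σ_i/σ_m = 0.351 × 30.47 / 18.35 = 0.5828
E(R_Brixley) = R_f + β × MRP = 4.6211% + 0.5828 × 8.2805% = 9.45%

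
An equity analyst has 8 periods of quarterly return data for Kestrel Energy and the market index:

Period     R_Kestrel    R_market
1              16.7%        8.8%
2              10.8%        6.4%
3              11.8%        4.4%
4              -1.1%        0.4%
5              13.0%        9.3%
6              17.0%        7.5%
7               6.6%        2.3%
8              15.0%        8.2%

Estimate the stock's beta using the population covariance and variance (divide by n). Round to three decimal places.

Mean R_i = (16.7 + 10.8 + 11.8 − 1.1 + 13.0 + 17.0 + 6.6 + 15.0) / 8 = 11.2250%
Mean R_m = (8.8 + 6.4 + 4.4 + 0.4 + 9.3 + 7.5 + 2.3 + 8.2) / 8 = 5.9125%
Σ(R_i − R̄_i)(R_m − R̄_m) = 123.1975  ⇒  Cov = 123.1975 / 8 = 15.3997
Σ(R_m − R̄_m)² = 73.5288  ⇒  Var(R_m) = 73.5288 / 8 = 9.1911
β = Cov / Var(R_m) = 15.3997 / 9.1911 = 1.6755

1.676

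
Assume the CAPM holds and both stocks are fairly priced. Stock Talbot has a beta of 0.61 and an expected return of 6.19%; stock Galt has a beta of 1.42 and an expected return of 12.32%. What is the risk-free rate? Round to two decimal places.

Both satisfy E(R) = R_f + β·MRP, so the slope of the SML is
MRP = (12.32% − 6.19%) / (1.42 − 0.61) = 6.13% / 0.81 = 7.5679%
R_f = E(R_Talbot) − β_Talbot·MRP = 6.19% − 0.61 × 7.5679% = 1.5736%

1.57%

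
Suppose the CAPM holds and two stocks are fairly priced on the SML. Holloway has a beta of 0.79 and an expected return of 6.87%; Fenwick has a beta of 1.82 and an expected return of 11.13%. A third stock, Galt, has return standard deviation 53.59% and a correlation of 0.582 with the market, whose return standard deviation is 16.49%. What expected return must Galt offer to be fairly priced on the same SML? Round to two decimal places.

MRP = (11.13% − 6.87%) / (1.82 − 0.79) = 4.1359%
R_f = 6.87% − 0.79 × 4.1359% = 3.6026%
β_Galt = ρ·σ_i/σ_m = 0.582 × 53.59 / 16.49 = 1.8914
E(R_Galt) = R_f + β × MRP = 3.6026% + 1.8914 × 4.1359% = 11.43%

11.43%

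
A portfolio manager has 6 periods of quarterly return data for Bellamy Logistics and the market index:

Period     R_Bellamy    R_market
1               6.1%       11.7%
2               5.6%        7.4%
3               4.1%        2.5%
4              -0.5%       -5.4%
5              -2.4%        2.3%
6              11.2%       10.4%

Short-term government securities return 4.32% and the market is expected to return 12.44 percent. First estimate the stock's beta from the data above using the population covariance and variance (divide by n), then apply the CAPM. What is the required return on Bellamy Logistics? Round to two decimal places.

Mean R_i = (6.1 + 5.6 + 4.1 − 0.5 − 2.4 + 11.2) / 6 = 4.0167%
Mean R_m = (11.7 + 7.4 + 2.5 − 5.4 + 2.3 + 10.4) / 6 = 4.8167%
Σ(R_i − R̄_i)(R_m − R̄_m) = 120.6383  ⇒  Cov = 120.6383 / 6 = 20.1064
Σ(R_m − R̄_m)² = 201.3083  ⇒  Var(R_m) = 201.3083 / 6 = 33.5514
β = Cov / Var(R_m) = 20.1064 / 33.5514 = 0.5993
MRP = 12.44% − 4.32% = 8.12%
E(R) = R_f + β × MRP = 4.32% + 0.5993 × 8.12% = 9.19%

9.19%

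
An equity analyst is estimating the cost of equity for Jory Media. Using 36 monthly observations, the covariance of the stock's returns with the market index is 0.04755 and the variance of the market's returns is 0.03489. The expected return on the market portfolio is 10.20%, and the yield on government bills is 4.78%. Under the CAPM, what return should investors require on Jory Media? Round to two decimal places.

β = Cov(R_i, R_m) / Var(R_m) = 0.04755 / 0.03489 = 1.3629
MRP = 10.20% − 4.78% = 5.42%
E(R) = R_f + β × MRP = 4.78% + 1.3629 × 5.42% = 12.17%

12.17%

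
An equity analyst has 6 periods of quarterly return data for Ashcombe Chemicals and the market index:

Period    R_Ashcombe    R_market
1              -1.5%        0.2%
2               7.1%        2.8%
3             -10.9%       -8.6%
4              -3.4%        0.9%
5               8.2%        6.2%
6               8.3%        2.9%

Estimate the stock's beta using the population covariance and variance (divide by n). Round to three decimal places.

Mean R_i = (-1.5 + 7.1 − 10.9 − 3.4 + 8.2 + 8.3) / 6 = 1.3000%
Mean R_m = (0.2 + 2.8 − 8.6 + 0.9 + 6.2 + 2.9) / 6 = 0.7333%
Σ(R_i − R̄_i)(R_m − R̄_m) = 179.4500  ⇒  Cov = 179.4500 / 6 = 29.9083
Σ(R_m − R̄_m)² = 126.2733  ⇒  Var(R_m) = 126.2733 / 6 = 21.0456
β = Cov / Var(R_m) = 29.9083 / 21.0456 = 1.4211

1.421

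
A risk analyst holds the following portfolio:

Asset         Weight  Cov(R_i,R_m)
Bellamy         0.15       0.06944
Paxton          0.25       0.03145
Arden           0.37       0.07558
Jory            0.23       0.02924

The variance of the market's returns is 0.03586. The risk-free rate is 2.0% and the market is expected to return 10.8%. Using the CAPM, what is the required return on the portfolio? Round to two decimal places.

β_Bellamy = 0.06944 / 0.03586 = 1.9364
β_Paxton = 0.03145 / 0.03586 = 0.8770
β_Arden = 0.07558 / 0.03586 = 2.1076
β_Jory = 0.02924 / 0.03586 = 0.8154
β_P = Σ w_i β_i = 0.15×1.9364 + 0.25×0.8770 + 0.37×2.1076 + 0.23×0.8154 = 1.4771
MRP = 10.8% − 2.0% = 8.80%
E(R_P) = R_f + β_P × MRP = 2.0% + 1.4771 × 8.8% = 15.00%

15.00%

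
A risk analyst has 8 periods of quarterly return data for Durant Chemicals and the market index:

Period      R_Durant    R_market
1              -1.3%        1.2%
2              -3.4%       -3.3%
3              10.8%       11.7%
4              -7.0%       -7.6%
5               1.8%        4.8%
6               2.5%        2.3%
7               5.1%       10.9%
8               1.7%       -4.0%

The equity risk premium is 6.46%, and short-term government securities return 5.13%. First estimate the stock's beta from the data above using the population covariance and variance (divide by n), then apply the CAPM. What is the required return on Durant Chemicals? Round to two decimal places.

Mean R_i = (-1.3 − 3.4 + 10.8 − 7.0 + 1.8 + 2.5 + 5.1 + 1.7) / 8 = 1.2750%
Mean R_m = (1.2 − 3.3 + 11.7 − 7.6 + 4.8 + 2.3 + 10.9 − 4.0) / 8 = 2.0000%
Σ(R_i − R̄_i)(R_m − R̄_m) = 232.0000  ⇒  Cov = 232.0000 / 8 = 29.0000
Σ(R_m − R̄_m)² = 338.1200  ⇒  Var(R_m) = 338.1200 / 8 = 42.2650
β = Cov / Var(R_m) = 29.0000 / 42.2650 = 0.6861
E(R) = R_f + β × MRP = 5.13% + 0.6861 × 6.46% = 9.56%

9.56%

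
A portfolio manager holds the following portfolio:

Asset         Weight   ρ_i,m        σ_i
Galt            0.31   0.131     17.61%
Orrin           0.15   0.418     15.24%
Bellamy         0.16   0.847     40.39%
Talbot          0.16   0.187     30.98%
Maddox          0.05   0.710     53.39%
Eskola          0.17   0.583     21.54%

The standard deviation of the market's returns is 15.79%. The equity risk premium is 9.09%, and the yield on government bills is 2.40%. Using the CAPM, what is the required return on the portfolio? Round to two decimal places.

β_Galt = 0.131 × 17.61% / 15.79% = 0.1461
β_Orrin = 0.418 × 15.24% / 15.79% = 0.4034
β_Bellamy = 0.847 × 40.39% / 15.79% = 2.1666
β_Talbot = 0.187 × 30.98% / 15.79% = 0.3669
β_Maddox = 0.710 × 53.39% / 15.79% = 2.4007
β_Eskola = 0.583 × 21.54% / 15.79% = 0.7953
β_P = Σ w_i β_i = 0.31×0.1461 + 0.15×0.4034 + 0.16×2.1666 + 0.16×0.3669 + 0.05×2.4007 + 0.17×0.7953 = 0.7664
E(R_P) = R_f + β_P × MRP = 2.40% + 0.7664 × 9.09% = 9.37%

9.37%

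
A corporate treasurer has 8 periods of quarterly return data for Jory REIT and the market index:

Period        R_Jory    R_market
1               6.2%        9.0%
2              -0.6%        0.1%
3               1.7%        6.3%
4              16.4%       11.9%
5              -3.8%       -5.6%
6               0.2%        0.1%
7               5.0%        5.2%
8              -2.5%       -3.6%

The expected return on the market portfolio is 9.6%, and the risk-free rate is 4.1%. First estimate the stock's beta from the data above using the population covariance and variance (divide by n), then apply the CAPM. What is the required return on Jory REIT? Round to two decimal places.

9.32%

Mean R_i = (6.2 − 0.6 + 1.7 + 16.4 − 3.8 + 0.2 + 5.0 − 2.5) / 8 = 2.8250%
Mean R_m = (9.0 + 0.1 + 6.3 + 11.9 − 5.6 + 0.1 + 5.2 − 3.6) / 8 = 2.9250%
Σ(R_i − R̄_i)(R_m − R̄_m) = 251.8050  ⇒  Cov = 251.8050 / 8 = 31.4756
Σ(R_m − R̄_m)² = 265.2350  ⇒  Var(R_m) = 265.2350 / 8 = 33.1544
β = Cov / Var(R_m) = 31.4756 / 33.1544 = 0.9494
MRP = 9.6% − 4.1% = 5.50%
E(R) = R_f + β × MRP = 4.1% + 0.9494 × 5.5% = 9.32%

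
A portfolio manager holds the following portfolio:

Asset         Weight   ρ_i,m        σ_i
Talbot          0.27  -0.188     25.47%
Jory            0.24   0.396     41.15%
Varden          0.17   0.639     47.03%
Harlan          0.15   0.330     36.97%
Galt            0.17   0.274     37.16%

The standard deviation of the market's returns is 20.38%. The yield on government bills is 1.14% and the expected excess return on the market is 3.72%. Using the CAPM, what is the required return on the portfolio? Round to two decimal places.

3.20%

β_Talbot = -0.188 × 25.47% / 20.38% = -0.2350
β_Jory = 0.396 × 41.15% / 20.38% = 0.7996
β_Varden = 0.639 × 47.03% / 20.38% = 1.4746
β_Harlan = 0.330 × 36.97% / 20.38% = 0.5986
β_Galt = 0.274 × 37.16% / 20.38% = 0.4996
β_P = Σ w_i β_i = 0.27×-0.2350 + 0.24×0.7996 + 0.17×1.4746 + 0.15×0.5986 + 0.17×0.4996 = 0.5539
E(R_P) = R_f + β_P × MRP = 1.14% + 0.5539 × 3.72% = 3.20%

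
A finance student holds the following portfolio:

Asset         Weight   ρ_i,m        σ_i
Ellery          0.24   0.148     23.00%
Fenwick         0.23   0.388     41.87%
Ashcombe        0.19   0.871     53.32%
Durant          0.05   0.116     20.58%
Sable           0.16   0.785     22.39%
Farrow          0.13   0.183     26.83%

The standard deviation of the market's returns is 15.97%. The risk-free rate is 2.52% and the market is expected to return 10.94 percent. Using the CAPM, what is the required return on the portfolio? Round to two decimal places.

11.46%

β_Ellery = 0.148 × 23.00% / 15.97% = 0.2131
β_Fenwick = 0.388 × 41.87% / 15.97% = 1.0173
β_Ashcombe = 0.871 × 53.32% / 15.97% = 2.9081
β_Durant = 0.116 × 20.58% / 15.97% = 0.1495
β_Sable = 0.785 × 22.39% / 15.97% = 1.1006
β_Farrow = 0.183 × 26.83% / 15.97% = 0.3074
β_P = Σ w_i β_i = 0.24×0.2131 + 0.23×1.0173 + 0.19×2.9081 + 0.05×0.1495 + 0.16×1.1006 + 0.13×0.3074 = 1.0612
MRP = 10.94% − 2.52% = 8.42%
E(R_P) = R_f + β_P × MRP = 2.52% + 1.0612 × 8.42% = 11.46%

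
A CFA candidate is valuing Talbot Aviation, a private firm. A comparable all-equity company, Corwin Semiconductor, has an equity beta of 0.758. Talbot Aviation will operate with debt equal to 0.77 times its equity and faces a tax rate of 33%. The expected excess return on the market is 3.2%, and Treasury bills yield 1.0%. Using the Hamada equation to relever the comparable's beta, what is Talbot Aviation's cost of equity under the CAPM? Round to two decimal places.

4.68%

β_L = β_U × [1 + (1 − t)(D/E)] = 0.758 × [1 + (1 − 0.33) × 0.77]
    = 0.758 × [1 + 0.67 × 0.77] = 0.758 × 1.5159 = 1.1491
E(R) = R_f + β_L × MRP = 1.0% + 1.1491 × 3.2% = 4.68%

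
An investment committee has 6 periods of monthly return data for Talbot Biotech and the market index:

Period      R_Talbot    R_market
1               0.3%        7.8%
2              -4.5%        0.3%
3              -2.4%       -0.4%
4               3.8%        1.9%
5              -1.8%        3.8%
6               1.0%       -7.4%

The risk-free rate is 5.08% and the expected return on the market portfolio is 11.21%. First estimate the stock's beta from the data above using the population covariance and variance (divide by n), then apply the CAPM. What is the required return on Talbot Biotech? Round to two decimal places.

5.01%

Mean R_i = (0.3 − 4.5 − 2.4 + 3.8 − 1.8 + 1.0) / 6 = -0.6000%
Mean R_m = (7.8 + 0.3 − 0.4 + 1.9 + 3.8 − 7.4) / 6 = 1.0000%
Σ(R_i − R̄_i)(R_m − R̄_m) = -1.4700  ⇒  Cov = -1.4700 / 6 = -0.2450
Σ(R_m − R̄_m)² = 127.9000  ⇒  Var(R_m) = 127.9000 / 6 = 21.3167
β = Cov / Var(R_m) = -0.2450 / 21.3167 = -0.0115
MRP = 11.21% − 5.08% = 6.13%
E(R) = R_f + β × MRP = 5.08% + -0.0115 × 6.13% = 5.01%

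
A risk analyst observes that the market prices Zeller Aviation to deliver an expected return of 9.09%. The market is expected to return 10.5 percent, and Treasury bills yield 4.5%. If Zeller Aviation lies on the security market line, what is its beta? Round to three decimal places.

MRP = 10.5% − 4.5% = 6.00%
β = (E(R) − R_f) / MRP = (9.09% − 4.5%) / 6.0% = 4.59% / 6.0% = 0.765

0.765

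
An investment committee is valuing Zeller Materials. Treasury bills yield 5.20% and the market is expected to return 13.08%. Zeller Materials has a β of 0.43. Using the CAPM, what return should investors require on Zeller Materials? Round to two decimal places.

Market risk premium = E(R_m) − R_f = 13.08% − 5.20% = 7.88%
E(R) = R_f + β × MRP = 5.20% + 0.43 × 7.88% = 8.59%

8.59%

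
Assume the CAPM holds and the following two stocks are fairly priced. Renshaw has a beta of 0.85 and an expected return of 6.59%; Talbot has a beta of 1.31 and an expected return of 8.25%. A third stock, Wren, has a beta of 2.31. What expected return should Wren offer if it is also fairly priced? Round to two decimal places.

MRP (SML slope) = (8.25% − 6.59%) / (1.31 − 0.85) = 1.66% / 0.46 = 3.6087%
R_f (intercept) = 6.59% − 0.85 × 3.6087% = 3.5226%
E(R_Wren) = R_f + β × MRP = 3.5226% + 2.31 × 3.6087% = 11.86%

11.86%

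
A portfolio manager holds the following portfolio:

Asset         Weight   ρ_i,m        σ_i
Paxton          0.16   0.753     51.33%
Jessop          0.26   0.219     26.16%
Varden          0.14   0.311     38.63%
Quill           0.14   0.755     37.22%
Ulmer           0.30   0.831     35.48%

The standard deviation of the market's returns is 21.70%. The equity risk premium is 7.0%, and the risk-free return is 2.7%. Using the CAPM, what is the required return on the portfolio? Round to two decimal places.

9.84%

β_Paxton = 0.753 × 51.33% / 21.70% = 1.7812
β_Jessop = 0.219 × 26.16% / 21.70% = 0.2640
β_Varden = 0.311 × 38.63% / 21.70% = 0.5536
β_Quill = 0.755 × 37.22% / 21.70% = 1.2950
β_Ulmer = 0.831 × 35.48% / 21.70% = 1.3587
β_P = Σ w_i β_i = 0.16×1.7812 + 0.26×0.2640 + 0.14×0.5536 + 0.14×1.2950 + 0.30×1.3587 = 1.0200
E(R_P) = R_f + β_P × MRP = 2.7% + 1.0200 × 7.0% = 9.84%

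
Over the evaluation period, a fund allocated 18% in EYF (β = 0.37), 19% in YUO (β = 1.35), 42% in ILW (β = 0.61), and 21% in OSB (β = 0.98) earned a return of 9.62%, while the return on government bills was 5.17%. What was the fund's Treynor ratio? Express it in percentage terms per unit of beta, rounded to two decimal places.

5.67%

β_P = 0.18×0.37 + 0.19×1.35 + 0.42×0.61 + 0.21×0.98 = 0.7851
Treynor = (R_P − R_f) / β_P = (9.62% − 5.17%) / 0.7851 = 4.45% / 0.7851 = 5.67%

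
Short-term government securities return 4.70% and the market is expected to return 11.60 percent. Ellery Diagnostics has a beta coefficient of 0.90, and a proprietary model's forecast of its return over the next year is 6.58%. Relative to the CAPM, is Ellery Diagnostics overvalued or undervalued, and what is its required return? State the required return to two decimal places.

Overvalued; required return 10.91%

MRP = 11.60% − 4.70% = 6.90%
Required return = R_f + β·MRP = 4.70% + 0.90 × 6.90% = 10.91%
Forecast 6.58% < required 10.91% → the stock plots below the SML → overvalued.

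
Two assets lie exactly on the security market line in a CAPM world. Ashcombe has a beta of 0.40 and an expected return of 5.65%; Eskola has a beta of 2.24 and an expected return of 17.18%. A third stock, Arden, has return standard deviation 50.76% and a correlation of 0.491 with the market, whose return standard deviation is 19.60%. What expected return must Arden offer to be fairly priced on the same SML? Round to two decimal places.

11.11%

MRP = (17.18% − 5.65%) / (2.24 − 0.40) = 6.2663%
R_f = 5.65% − 0.40 × 6.2663% = 3.1435%
β_Arden = ρ·σ_i/σ_m = 0.491 × 50.76 / 19.60 = 1.2716
E(R_Arden) = R_f + β × MRP = 3.1435% + 1.2716 × 6.2663% = 11.11%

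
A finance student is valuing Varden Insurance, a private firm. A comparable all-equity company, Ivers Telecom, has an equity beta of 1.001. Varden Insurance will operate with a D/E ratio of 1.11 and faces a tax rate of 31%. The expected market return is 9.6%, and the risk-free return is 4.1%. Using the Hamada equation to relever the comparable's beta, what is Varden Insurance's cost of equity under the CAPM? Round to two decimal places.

β_L = β_U × [1 + (1 − t)(D/E)] = 1.001 × [1 + (1 − 0.31) × 1.11]
    = 1.001 × [1 + 0.69 × 1.11] = 1.001 × 1.7659 = 1.7677
MRP = 9.6% − 4.1% = 5.50%
E(R) = R_f + β_L × MRP = 4.1% + 1.7677 × 5.5% = 13.82%

13.82%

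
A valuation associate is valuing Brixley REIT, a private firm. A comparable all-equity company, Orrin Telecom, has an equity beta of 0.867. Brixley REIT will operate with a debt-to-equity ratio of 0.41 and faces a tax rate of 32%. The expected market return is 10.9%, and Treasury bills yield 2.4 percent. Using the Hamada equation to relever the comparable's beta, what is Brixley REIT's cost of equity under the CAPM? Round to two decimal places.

11.82%

β_L = β_U × [1 + (1 − t)(D/E)] = 0.867 × [1 + (1 − 0.32) × 0.41]
    = 0.867 × [1 + 0.68 × 0.41] = 0.867 × 1.2788 = 1.1087
MRP = 10.9% − 2.4% = 8.50%
E(R) = R_f + β_L × MRP = 2.4% + 1.1087 × 8.5% = 11.82%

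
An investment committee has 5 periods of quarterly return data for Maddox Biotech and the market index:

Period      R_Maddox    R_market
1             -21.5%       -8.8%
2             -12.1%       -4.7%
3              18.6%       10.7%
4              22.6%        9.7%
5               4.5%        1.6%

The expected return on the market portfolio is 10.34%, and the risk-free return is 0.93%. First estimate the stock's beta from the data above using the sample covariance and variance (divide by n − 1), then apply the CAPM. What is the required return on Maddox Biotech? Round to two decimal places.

Mean R_i = (-21.5 − 12.1 + 18.6 + 22.6 + 4.5) / 5 = 2.4200%
Mean R_m = (-8.8 − 4.7 + 10.7 + 9.7 + 1.6) / 5 = 1.7000%
Σ(R_i − R̄_i)(R_m − R̄_m) = 650.9400  ⇒  Cov = 650.9400 / 4 = 162.7350
Σ(R_m − R̄_m)² = 296.2200  ⇒  Var(R_m) = 296.2200 / 4 = 74.0550
β = Cov / Var(R_m) = 162.7350 / 74.0550 = 2.1975
MRP = 10.34% − 0.93% = 9.41%
E(R) = R_f + β × MRP = 0.93% + 2.1975 × 9.41% = 21.61%

21.61%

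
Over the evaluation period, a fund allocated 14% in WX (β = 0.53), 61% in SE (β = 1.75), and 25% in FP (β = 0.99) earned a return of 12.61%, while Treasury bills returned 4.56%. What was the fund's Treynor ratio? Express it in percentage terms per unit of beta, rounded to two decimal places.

5.79%

β_P = 0.14×0.53 + 0.61×1.75 + 0.25×0.99 = 1.3892
Treynor = (R_P − R_f) / β_P = (12.61% − 4.56%) / 1.3892 = 8.05% / 1.3892 = 5.79%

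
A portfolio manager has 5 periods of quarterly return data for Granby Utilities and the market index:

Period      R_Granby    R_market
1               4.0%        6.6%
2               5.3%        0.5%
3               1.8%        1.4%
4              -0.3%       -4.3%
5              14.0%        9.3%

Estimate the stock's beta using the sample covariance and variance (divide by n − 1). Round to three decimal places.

Mean R_i = (4.0 + 5.3 + 1.8 − 0.3 + 14.0) / 5 = 4.9600%
Mean R_m = (6.6 + 0.5 + 1.4 − 4.3 + 9.3) / 5 = 2.7000%
Σ(R_i − R̄_i)(R_m − R̄_m) = 96.1000  ⇒  Cov = 96.1000 / 4 = 24.0250
Σ(R_m − R̄_m)² = 114.3000  ⇒  Var(R_m) = 114.3000 / 4 = 28.5750
β = Cov / Var(R_m) = 24.0250 / 28.5750 = 0.8408

0.841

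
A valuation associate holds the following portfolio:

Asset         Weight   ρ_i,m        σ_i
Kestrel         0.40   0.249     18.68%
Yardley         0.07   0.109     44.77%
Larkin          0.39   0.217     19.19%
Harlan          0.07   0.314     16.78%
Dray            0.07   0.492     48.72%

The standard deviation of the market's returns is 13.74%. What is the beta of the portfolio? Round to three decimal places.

β_Kestrel = 0.249 × 18.68% / 13.74% = 0.3385
β_Yardley = 0.109 × 44.77% / 13.74% = 0.3552
β_Larkin = 0.217 × 19.19% / 13.74% = 0.3031
β_Harlan = 0.314 × 16.78% / 13.74% = 0.3835
β_Dray = 0.492 × 48.72% / 13.74% = 1.7446
β_P = Σ w_i β_i = 0.40×0.3385 + 0.07×0.3552 + 0.39×0.3031 + 0.07×0.3835 + 0.07×1.7446 = 0.4274

0.427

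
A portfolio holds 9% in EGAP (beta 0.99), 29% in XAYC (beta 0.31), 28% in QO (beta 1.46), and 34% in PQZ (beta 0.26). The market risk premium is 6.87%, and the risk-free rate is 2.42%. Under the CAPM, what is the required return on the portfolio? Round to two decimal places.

β_P = Σ w_i β_i = 0.09×0.99 + 0.29×0.31 + 0.28×1.46 + 0.34×0.26 = 0.6762
E(R_P) = R_f + β_P × MRP = 2.42% + 0.6762 × 6.87% = 7.07%

7.07%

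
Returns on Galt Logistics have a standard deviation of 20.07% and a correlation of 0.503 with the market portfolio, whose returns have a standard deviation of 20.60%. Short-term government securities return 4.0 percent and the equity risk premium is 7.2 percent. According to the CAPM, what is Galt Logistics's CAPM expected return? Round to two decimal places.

β = ρ × σ_i / σ_m = 0.503 × 20.07% / 20.60% = 0.4901
E(R) = 4.0% + 0.4901 × 7.2% = 7.53%

7.53%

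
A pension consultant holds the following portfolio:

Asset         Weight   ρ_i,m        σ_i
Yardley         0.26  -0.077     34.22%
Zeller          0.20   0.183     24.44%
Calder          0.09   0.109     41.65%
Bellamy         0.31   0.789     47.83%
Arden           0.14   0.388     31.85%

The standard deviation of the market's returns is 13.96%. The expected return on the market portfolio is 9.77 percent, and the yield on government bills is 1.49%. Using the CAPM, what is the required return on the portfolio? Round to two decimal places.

β_Yardley = -0.077 × 34.22% / 13.96% = -0.1887
β_Zeller = 0.183 × 24.44% / 13.96% = 0.3204
β_Calder = 0.109 × 41.65% / 13.96% = 0.3252
β_Bellamy = 0.789 × 47.83% / 13.96% = 2.7033
β_Arden = 0.388 × 31.85% / 13.96% = 0.8852
β_P = Σ w_i β_i = 0.26×-0.1887 + 0.20×0.3204 + 0.09×0.3252 + 0.31×2.7033 + 0.14×0.8852 = 1.0062
MRP = 9.77% − 1.49% = 8.28%
E(R_P) = R_f + β_P × MRP = 1.49% + 1.0062 × 8.28% = 9.82%

9.82%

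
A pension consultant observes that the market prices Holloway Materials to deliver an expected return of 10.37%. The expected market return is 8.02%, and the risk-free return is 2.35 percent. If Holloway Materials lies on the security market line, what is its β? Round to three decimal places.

1.414

MRP = 8.02% − 2.35% = 5.67%
β = (E(R) − R_f) / MRP = (10.37% − 2.35%) / 5.67% = 8.02% / 5.67% = 1.414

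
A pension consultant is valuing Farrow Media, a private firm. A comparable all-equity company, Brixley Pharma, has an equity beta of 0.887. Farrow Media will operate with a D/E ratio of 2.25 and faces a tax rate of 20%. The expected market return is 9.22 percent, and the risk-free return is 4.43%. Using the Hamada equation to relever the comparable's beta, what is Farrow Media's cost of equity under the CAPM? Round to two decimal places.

β_L = β_U × [1 + (1 − t)(D/E)] = 0.887 × [1 + (1 − 0.20) × 2.25]
    = 0.887 × [1 + 0.80 × 2.25] = 0.887 × 2.8000 = 2.4836
MRP = 9.22% − 4.43% = 4.79%
E(R) = R_f + β_L × MRP = 4.43% + 2.4836 × 4.79% = 16.33%

16.33%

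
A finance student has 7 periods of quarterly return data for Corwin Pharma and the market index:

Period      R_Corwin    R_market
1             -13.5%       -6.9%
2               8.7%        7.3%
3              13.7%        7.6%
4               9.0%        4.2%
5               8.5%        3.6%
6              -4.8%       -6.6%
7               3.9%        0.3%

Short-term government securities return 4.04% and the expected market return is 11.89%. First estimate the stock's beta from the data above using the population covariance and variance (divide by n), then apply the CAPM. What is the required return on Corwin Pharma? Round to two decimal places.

Mean R_i = (-13.5 + 8.7 + 13.7 + 9.0 + 8.5 − 4.8 + 3.9) / 7 = 3.6429%
Mean R_m = (-6.9 + 7.3 + 7.6 + 4.2 + 3.6 − 6.6 + 0.3) / 7 = 1.3571%
Σ(R_i − R̄_i)(R_m − R̄_m) = 327.4229  ⇒  Cov = 327.4229 / 7 = 46.7747
Σ(R_m − R̄_m)² = 220.0171  ⇒  Var(R_m) = 220.0171 / 7 = 31.4310
β = Cov / Var(R_m) = 46.7747 / 31.4310 = 1.4882
MRP = 11.89% − 4.04% = 7.85%
E(R) = R_f + β × MRP = 4.04% + 1.4882 × 7.85% = 15.72%

15.72%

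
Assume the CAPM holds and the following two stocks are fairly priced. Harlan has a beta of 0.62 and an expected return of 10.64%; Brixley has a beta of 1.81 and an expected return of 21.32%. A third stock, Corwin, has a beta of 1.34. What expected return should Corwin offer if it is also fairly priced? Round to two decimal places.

MRP (SML slope) = (21.32% − 10.64%) / (1.81 − 0.62) = 10.68% / 1.19 = 8.9748%
R_f (intercept) = 10.64% − 0.62 × 8.9748% = 5.0756%
E(R_Corwin) = R_f + β × MRP = 5.0756% + 1.34 × 8.9748% = 17.10%

17.10%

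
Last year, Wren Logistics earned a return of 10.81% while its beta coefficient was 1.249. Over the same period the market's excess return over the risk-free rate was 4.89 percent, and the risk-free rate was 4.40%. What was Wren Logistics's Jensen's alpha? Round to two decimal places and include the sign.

CAPM benchmark = R_f + β(R_m − R_f) = 4.40% + 1.249 × 4.89% = 10.50761%
α = actual − benchmark = 10.81% − 10.50761% = +0.30%

+0.30%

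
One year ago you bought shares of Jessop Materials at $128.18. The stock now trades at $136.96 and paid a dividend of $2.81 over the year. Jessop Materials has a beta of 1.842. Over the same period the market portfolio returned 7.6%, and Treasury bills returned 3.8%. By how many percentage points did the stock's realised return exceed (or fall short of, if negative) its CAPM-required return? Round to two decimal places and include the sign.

Realised HPR = (P1 + D1 − P0) / P0 = (136.96 + 2.81 − 128.18) / 128.18 = 11.59 / 128.18 = 9.0420%
MRP = 7.6% − 3.8% = 3.80%
CAPM required = R_f + β·MRP = 3.8% + 1.842 × 3.8% = 10.7996%
α = realised − required = 9.0420% − 10.7996% = -1.76%

-1.76%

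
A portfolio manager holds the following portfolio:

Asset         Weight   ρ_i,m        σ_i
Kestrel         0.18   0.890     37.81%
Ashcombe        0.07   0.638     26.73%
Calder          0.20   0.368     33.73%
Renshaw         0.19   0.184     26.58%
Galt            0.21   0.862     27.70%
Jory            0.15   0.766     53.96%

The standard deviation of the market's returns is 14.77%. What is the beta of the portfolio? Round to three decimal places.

β_Kestrel = 0.890 × 37.81% / 14.77% = 2.2783
β_Ashcombe = 0.638 × 26.73% / 14.77% = 1.1546
β_Calder = 0.368 × 33.73% / 14.77% = 0.8404
β_Renshaw = 0.184 × 26.58% / 14.77% = 0.3311
β_Galt = 0.862 × 27.70% / 14.77% = 1.6166
β_Jory = 0.766 × 53.96% / 14.77% = 2.7985
β_P = Σ w_i β_i = 0.18×2.2783 + 0.07×1.1546 + 0.20×0.8404 + 0.19×0.3311 + 0.21×1.6166 + 0.15×2.7985 = 1.4812

1.481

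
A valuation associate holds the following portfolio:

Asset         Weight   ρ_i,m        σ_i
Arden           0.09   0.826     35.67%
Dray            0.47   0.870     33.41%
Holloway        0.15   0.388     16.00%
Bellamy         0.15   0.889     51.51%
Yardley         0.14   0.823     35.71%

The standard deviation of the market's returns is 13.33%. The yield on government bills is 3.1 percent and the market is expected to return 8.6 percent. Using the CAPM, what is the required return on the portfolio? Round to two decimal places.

14.75%

β_Arden = 0.826 × 35.67% / 13.33% = 2.2103
β_Dray = 0.870 × 33.41% / 13.33% = 2.1805
β_Holloway = 0.388 × 16.00% / 13.33% = 0.4657
β_Bellamy = 0.889 × 51.51% / 13.33% = 3.4353
β_Yardley = 0.823 × 35.71% / 13.33% = 2.2048
β_P = Σ w_i β_i = 0.09×2.2103 + 0.47×2.1805 + 0.15×0.4657 + 0.15×3.4353 + 0.14×2.2048 = 2.1176
MRP = 8.6% − 3.1% = 5.50%
E(R_P) = R_f + β_P × MRP = 3.1% + 2.1176 × 5.5% = 14.75%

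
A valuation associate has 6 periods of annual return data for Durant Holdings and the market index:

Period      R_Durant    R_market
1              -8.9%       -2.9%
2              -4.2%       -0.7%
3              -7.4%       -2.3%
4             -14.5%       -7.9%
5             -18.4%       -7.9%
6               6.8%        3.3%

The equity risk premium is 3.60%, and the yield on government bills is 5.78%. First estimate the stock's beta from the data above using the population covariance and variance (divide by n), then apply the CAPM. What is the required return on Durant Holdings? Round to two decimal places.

Mean R_i = (-8.9 − 4.2 − 7.4 − 14.5 − 18.4 + 6.8) / 6 = -7.7667%
Mean R_m = (-2.9 − 0.7 − 2.3 − 7.9 − 7.9 + 3.3) / 6 = -3.0667%
Σ(R_i − R̄_i)(R_m − R̄_m) = 185.2133  ⇒  Cov = 185.2133 / 6 = 30.8689
Σ(R_m − R̄_m)² = 93.4733  ⇒  Var(R_m) = 93.4733 / 6 = 15.5789
β = Cov / Var(R_m) = 30.8689 / 15.5789 = 1.9815
E(R) = R_f + β × MRP = 5.78% + 1.9815 × 3.60% = 12.91%

12.91%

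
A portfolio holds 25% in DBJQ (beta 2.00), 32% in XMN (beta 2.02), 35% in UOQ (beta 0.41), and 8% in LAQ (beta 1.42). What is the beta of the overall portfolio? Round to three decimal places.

β_P = Σ w_i β_i = 0.25×2.00 + 0.32×2.02 + 0.35×0.41 + 0.08×1.42 = 1.4035

1.404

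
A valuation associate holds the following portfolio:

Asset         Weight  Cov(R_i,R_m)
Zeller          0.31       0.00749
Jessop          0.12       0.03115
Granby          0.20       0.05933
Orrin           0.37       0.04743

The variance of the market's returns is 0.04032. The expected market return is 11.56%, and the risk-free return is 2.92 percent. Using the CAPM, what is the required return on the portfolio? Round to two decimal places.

10.52%

β_Zeller = 0.00749 / 0.04032 = 0.1858
β_Jessop = 0.03115 / 0.04032 = 0.7726
β_Granby = 0.05933 / 0.04032 = 1.4715
β_Orrin = 0.04743 / 0.04032 = 1.1763
β_P = Σ w_i β_i = 0.31×0.1858 + 0.12×0.7726 + 0.20×1.4715 + 0.37×1.1763 = 0.8798
MRP = 11.56% − 2.92% = 8.64%
E(R_P) = R_f + β_P × MRP = 2.92% + 0.8798 × 8.64% = 10.52%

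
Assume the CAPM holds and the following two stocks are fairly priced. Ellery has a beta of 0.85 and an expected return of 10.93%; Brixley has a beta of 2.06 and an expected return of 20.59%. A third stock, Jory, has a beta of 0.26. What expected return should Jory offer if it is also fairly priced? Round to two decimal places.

MRP (SML slope) = (20.59% − 10.93%) / (2.06 − 0.85) = 9.66% / 1.21 = 7.9835%
R_f (intercept) = 10.93% − 0.85 × 7.9835% = 4.1440%
E(R_Jory) = R_f + β × MRP = 4.1440% + 0.26 × 7.9835% = 6.22%

6.22%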